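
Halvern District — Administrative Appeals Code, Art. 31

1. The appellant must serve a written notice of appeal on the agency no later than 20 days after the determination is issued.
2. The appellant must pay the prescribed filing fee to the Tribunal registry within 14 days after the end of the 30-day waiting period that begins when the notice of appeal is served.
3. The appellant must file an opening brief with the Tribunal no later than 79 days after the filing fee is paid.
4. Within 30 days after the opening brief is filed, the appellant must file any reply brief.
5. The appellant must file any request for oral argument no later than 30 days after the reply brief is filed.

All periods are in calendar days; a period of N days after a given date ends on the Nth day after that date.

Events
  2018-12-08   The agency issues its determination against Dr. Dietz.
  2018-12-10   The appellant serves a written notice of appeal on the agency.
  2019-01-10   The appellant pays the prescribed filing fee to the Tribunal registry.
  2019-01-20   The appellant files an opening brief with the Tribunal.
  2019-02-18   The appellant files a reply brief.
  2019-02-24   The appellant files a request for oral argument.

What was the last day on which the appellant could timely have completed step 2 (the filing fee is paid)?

The notice of appeal is served on 2018-12-10; the 30-day waiting period therefore ends 2019-01-09, and step 2 runs from that date. 14 days after 2019-01-09 is 2019-01-23.

2019-01-23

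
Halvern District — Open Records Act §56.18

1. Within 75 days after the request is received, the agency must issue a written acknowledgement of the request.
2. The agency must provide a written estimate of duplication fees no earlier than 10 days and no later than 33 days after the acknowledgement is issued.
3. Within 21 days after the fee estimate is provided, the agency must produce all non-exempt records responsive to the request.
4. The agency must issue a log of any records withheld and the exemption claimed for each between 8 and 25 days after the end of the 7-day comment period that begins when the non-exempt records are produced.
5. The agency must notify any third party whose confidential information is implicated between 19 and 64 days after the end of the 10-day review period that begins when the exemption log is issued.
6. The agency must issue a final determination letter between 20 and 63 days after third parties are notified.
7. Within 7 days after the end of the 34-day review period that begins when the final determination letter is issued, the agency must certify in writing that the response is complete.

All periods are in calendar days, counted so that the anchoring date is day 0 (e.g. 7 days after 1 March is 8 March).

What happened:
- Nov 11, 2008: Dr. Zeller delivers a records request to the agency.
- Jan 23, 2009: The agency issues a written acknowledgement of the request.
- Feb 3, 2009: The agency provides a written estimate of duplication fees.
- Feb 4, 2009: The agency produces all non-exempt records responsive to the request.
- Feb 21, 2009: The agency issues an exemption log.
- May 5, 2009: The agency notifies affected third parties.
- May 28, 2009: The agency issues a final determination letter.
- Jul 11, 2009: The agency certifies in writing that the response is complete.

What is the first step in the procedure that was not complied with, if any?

Step 7

Step 1 — counting 75 days from Nov 11, 2008 (when the request is received) gives a deadline of Jan 25, 2009; completed Jan 23, 2009, before the deadline.
Step 2 — 10 and 33 days from Jan 23, 2009 (when the acknowledgement is issued) are Feb 2, 2009 and Feb 25, 2009 respectively; Feb 3, 2009 falls inside that range.
Step 3 — counting 21 days from Feb 3, 2009 (when the fee estimate is provided) gives a deadline of Feb 24, 2009; Feb 4, 2009 is within that limit.
Step 4 — 8 and 25 days from Feb 11, 2009 (end of the 7-day comment period, which began when the non-exempt records are produced on Feb 4, 2009) are Feb 19, 2009 and Mar 8, 2009 respectively; Feb 21, 2009 falls inside that range.
Step 5 — 19 and 64 days from Mar 3, 2009 (end of the 10-day review period, which began when the exemption log is issued on Feb 21, 2009) are Mar 22, 2009 and May 6, 2009 respectively; done May 5, 2009 — within the window.
Step 6 — 20 and 63 days from May 5, 2009 (when third parties are notified) are May 25, 2009 and Jul 7, 2009 respectively; May 28, 2009 falls inside that range.
Step 7 — counting 7 days from Jul 1, 2009 (end of the 34-day review period, which began when the final determination letter is issued on May 28, 2009) gives a deadline of Jul 8, 2009; Jul 11, 2009 misses that deadline by 3 days.
That is the first point of non-compliance.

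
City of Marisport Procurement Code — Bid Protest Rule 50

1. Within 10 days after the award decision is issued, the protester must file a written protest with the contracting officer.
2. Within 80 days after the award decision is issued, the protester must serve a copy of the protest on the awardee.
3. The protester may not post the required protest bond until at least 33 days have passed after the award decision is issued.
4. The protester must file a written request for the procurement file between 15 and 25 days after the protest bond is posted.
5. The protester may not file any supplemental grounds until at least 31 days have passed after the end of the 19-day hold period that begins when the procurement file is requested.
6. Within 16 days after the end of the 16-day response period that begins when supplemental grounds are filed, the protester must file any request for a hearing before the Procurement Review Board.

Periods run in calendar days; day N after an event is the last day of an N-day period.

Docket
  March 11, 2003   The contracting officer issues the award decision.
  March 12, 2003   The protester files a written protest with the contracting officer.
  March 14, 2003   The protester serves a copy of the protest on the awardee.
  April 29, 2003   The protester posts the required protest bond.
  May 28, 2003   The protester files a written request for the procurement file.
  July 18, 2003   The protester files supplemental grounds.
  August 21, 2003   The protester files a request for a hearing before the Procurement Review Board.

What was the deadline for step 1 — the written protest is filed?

March 21, 2003

Step 1 runs from March 11, 2003, when the award decision is issued. 10 days after March 11, 2003 is March 21, 2003.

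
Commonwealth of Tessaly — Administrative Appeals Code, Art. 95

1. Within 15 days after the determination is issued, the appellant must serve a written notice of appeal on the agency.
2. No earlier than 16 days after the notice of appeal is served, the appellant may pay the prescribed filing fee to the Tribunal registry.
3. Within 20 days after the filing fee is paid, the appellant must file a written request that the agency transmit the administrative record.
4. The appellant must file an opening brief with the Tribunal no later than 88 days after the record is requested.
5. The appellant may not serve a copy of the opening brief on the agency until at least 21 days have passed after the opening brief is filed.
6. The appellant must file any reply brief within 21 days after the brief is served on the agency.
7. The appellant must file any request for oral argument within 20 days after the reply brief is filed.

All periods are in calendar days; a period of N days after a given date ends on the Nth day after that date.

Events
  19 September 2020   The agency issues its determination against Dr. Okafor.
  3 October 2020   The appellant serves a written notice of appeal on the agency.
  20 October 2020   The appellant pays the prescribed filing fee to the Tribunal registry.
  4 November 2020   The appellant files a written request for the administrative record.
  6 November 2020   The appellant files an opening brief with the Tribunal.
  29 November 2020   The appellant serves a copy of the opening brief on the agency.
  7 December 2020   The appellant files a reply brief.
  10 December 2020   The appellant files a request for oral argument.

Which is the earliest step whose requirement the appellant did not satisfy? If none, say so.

(1) due by 19 September 2020 + 15 days = 4 October 2020; completed 3 October 2020, before the deadline.
(2) permitted from 3 October 2020 + 16 days = 19 October 2020 onward; done 20 October 2020, after the minimum wait.
(3) due by 20 October 2020 + 20 days = 9 November 2020; completed 4 November 2020, before the deadline.
(4) due by 4 November 2020 + 88 days = 31 January 2021; completed 6 November 2020, before the deadline.
(5) permitted from 6 November 2020 + 21 days = 27 November 2020 onward; 29 November 2020 is on or after that date.
(6) due by 29 November 2020 + 21 days = 20 December 2020; completed 7 December 2020, before the deadline.
(7) due by 7 December 2020 + 20 days = 27 December 2020; done 10 December 2020 — timely.

None — every step was satisfied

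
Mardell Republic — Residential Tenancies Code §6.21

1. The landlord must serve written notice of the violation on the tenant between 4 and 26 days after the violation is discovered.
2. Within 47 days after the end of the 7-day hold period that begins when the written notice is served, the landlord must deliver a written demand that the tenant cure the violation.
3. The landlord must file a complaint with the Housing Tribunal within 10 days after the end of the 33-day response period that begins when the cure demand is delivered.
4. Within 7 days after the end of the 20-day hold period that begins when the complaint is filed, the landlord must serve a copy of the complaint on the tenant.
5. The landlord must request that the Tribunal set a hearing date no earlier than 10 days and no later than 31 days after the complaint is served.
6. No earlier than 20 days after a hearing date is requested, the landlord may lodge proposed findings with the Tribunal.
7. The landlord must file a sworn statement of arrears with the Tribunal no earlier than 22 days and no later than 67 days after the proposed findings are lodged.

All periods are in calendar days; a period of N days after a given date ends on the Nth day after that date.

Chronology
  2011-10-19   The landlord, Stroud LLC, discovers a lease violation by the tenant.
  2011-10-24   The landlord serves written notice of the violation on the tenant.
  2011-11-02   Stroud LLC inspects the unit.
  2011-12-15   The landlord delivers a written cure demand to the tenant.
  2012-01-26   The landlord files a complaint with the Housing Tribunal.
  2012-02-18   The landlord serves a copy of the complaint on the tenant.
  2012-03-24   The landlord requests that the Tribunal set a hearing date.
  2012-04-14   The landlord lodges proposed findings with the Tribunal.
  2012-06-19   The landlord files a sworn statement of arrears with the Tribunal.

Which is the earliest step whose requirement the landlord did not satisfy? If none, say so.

Step 1 — 4 and 26 days from 2011-10-19 (when the violation is discovered) are 2011-10-23 and 2011-11-14 respectively; done 2011-10-24 — within the window.
Step 2 — counting 47 days from 2011-10-31 (end of the 7-day hold period, which began when the written notice is served on 2011-10-24) gives a deadline of 2011-12-17; done 2011-12-15 — timely.
Step 3 — counting 10 days from 2012-01-17 (end of the 33-day response period, which began when the cure demand is delivered on 2011-12-15) gives a deadline of 2012-01-27; completed 2012-01-26, before the deadline.
Step 4 — counting 7 days from 2012-02-15 (end of the 20-day hold period, which began when the complaint is filed on 2012-01-26) gives a deadline of 2012-02-22; completed 2012-02-18, before the deadline.
Step 5 — 10 and 31 days from 2012-02-18 (when the complaint is served) are 2012-02-28 and 2012-03-20 respectively; done 2012-03-24 — 4 days after the window closed.
No need to go further; step 5 was not satisfied.

Step 5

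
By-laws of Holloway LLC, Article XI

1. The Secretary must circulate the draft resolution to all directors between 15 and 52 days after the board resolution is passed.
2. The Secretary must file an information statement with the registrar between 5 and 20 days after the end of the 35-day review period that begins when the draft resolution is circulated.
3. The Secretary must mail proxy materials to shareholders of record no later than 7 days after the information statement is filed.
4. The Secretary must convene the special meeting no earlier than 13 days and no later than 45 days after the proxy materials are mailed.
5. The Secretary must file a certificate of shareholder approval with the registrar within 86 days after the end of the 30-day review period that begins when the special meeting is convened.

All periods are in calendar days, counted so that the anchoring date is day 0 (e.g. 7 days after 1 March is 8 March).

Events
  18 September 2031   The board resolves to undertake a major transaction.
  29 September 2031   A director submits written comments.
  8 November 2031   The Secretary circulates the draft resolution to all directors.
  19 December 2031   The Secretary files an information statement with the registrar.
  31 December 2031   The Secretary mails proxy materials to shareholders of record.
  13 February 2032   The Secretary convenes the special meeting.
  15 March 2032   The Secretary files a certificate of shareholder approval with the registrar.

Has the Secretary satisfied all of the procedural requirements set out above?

(1) the permitted window runs from 18 September 2031 + 15 = 3 October 2031 to 18 September 2031 + 52 = 9 November 2031; done 8 November 2031, which is between those dates.
(2) the permitted window runs from 13 December 2031 + 5 = 18 December 2031 to 13 December 2031 + 20 = 2 January 2032; 19 December 2031 falls inside that range.
(3) due by 19 December 2031 + 7 days = 26 December 2031; 31 December 2031 misses that deadline by 5 days.
The analysis stops there.

No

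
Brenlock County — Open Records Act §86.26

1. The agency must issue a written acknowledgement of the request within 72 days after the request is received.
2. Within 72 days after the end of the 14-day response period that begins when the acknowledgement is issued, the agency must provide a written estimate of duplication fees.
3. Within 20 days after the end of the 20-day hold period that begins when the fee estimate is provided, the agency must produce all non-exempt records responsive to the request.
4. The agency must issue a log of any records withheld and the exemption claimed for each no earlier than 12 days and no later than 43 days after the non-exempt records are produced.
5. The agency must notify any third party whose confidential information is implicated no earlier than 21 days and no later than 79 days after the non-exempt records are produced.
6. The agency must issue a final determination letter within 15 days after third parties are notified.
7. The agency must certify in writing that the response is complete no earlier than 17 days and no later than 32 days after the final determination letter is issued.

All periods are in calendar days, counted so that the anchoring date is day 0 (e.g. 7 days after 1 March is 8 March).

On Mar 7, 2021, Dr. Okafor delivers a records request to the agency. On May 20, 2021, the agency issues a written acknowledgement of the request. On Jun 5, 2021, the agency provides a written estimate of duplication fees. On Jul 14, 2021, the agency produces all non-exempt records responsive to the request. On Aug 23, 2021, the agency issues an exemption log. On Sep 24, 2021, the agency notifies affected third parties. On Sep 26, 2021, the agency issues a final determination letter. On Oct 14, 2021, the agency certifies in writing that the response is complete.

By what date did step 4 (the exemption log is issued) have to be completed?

Aug 26, 2021

Step 4 runs from Jul 14, 2021, when the non-exempt records are produced. The window is 12–43 days after Jul 14, 2021; it closes on Aug 26, 2021.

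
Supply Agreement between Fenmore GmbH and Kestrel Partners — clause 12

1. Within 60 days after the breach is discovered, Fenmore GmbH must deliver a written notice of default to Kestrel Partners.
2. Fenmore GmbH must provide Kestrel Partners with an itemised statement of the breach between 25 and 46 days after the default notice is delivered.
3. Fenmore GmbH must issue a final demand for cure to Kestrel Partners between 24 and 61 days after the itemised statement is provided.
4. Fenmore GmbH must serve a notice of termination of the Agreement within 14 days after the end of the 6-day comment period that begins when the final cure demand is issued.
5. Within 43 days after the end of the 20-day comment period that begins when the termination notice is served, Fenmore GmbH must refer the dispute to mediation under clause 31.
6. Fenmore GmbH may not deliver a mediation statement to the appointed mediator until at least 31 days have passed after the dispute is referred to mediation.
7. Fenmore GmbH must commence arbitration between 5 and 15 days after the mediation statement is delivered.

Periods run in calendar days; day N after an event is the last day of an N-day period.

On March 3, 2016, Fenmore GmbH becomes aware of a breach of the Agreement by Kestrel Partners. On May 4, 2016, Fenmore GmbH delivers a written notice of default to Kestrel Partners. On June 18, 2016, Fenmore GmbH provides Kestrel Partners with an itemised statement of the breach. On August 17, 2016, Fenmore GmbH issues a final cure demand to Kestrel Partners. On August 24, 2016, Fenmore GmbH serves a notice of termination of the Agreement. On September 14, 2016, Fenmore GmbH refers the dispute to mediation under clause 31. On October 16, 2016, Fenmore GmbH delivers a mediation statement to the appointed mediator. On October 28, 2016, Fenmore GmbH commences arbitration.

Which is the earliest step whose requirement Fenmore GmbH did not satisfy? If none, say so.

(1) due by March 3, 2016 + 60 days = May 2, 2016; not done until May 4, 2016, 2 days after the deadline.

Step 1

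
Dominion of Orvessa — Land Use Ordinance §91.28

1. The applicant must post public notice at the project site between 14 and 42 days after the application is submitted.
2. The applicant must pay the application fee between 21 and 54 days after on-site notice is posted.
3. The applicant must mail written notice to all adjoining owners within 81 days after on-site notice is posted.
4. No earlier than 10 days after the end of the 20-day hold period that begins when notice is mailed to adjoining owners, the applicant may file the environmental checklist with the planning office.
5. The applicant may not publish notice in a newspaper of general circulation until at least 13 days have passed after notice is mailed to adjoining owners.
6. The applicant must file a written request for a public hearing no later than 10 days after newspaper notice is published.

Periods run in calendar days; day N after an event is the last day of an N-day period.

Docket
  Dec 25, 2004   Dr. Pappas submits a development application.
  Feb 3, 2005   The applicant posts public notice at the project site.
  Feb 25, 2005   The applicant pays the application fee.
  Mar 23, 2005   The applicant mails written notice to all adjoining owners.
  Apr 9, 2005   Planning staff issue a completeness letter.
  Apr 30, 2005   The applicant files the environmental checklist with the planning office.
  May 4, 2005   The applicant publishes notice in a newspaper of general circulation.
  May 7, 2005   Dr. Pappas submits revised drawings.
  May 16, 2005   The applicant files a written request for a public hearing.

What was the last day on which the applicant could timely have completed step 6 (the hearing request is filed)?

May 14, 2005

Step 6 runs from May 4, 2005, when newspaper notice is published. 10 days after May 4, 2005 is May 14, 2005.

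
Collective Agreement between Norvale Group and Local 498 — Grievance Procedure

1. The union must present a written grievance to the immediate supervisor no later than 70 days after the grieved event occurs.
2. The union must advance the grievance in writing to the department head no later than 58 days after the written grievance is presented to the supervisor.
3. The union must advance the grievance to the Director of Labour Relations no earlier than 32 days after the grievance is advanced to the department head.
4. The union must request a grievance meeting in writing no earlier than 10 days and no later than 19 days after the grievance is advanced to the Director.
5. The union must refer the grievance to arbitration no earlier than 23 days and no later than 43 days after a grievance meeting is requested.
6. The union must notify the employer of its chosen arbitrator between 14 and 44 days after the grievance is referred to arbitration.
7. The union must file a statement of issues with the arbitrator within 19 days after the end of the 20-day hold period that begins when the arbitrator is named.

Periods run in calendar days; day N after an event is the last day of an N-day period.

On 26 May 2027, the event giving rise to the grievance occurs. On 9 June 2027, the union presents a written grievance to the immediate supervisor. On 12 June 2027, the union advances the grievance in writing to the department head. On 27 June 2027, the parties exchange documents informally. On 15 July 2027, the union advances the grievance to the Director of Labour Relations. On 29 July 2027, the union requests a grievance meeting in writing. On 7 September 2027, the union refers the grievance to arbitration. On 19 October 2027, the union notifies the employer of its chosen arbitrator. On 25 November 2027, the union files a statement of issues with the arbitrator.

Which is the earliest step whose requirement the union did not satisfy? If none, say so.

(1) due by 26 May 2027 + 70 days = 4 August 2027; 9 June 2027 is within that limit.
(2) due by 9 June 2027 + 58 days = 6 August 2027; done 12 June 2027 — timely.
(3) permitted from 12 June 2027 + 32 days = 14 July 2027 onward; 15 July 2027 is on or after that date.
(4) the permitted window runs from 15 July 2027 + 10 = 25 July 2027 to 15 July 2027 + 19 = 3 August 2027; 29 July 2027 falls inside that range.
(5) the permitted window runs from 29 July 2027 + 23 = 21 August 2027 to 29 July 2027 + 43 = 10 September 2027; 7 September 2027 falls inside that range.
(6) the permitted window runs from 7 September 2027 + 14 = 21 September 2027 to 7 September 2027 + 44 = 21 October 2027; done 19 October 2027, which is between those dates.
(7) due by 8 November 2027 + 19 days = 27 November 2027; 25 November 2027 is within that limit.

None — every step was satisfied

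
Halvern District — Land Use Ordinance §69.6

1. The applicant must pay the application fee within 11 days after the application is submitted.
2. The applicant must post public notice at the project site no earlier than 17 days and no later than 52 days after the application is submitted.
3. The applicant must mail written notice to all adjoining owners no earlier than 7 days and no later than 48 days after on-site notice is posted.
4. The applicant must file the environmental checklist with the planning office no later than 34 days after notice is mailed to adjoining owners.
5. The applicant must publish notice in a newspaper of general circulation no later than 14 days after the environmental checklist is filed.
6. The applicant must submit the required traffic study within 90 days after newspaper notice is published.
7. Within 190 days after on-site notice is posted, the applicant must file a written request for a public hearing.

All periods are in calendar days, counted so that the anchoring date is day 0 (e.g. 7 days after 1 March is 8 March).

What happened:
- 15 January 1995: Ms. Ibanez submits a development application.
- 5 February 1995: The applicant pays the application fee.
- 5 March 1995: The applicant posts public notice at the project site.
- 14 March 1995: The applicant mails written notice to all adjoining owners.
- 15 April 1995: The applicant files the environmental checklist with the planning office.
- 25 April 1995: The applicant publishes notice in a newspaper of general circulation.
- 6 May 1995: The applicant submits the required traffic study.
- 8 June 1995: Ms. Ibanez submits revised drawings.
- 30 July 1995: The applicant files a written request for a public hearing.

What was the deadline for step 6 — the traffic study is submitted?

24 July 1995

Step 6 runs from 25 April 1995, when newspaper notice is published. 90 days after 25 April 1995 is 24 July 1995.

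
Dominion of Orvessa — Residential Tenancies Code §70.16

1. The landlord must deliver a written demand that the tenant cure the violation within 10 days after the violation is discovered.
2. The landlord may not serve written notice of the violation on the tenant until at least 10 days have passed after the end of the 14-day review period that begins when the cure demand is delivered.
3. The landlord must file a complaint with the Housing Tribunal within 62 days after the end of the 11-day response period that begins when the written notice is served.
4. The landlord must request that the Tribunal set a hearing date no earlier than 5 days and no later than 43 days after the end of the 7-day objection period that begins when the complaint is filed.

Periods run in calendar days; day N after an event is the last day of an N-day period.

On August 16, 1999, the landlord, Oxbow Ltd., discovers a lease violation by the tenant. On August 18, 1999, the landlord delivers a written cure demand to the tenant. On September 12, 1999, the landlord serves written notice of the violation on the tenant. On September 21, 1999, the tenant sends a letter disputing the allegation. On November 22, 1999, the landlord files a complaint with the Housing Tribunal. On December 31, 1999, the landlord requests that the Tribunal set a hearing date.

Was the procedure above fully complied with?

Yes

Step 1 — counting 10 days from August 16, 1999 (when the violation is discovered) gives a deadline of August 26, 1999; August 18, 1999 is within that limit.
Step 2 — must wait 10 days from September 1, 1999 (end of the 14-day review period, which began when the cure demand is delivered on August 18, 1999), so not before September 11, 1999; done September 12, 1999 — permitted.
Step 3 — counting 62 days from September 23, 1999 (end of the 11-day response period, which began when the written notice is served on September 12, 1999) gives a deadline of November 24, 1999; done November 22, 1999 — timely.
Step 4 — 5 and 43 days from November 29, 1999 (end of the 7-day objection period, which began when the complaint is filed on November 22, 1999) are December 4, 1999 and January 11, 2000 respectively; done December 31, 1999, which is between those dates.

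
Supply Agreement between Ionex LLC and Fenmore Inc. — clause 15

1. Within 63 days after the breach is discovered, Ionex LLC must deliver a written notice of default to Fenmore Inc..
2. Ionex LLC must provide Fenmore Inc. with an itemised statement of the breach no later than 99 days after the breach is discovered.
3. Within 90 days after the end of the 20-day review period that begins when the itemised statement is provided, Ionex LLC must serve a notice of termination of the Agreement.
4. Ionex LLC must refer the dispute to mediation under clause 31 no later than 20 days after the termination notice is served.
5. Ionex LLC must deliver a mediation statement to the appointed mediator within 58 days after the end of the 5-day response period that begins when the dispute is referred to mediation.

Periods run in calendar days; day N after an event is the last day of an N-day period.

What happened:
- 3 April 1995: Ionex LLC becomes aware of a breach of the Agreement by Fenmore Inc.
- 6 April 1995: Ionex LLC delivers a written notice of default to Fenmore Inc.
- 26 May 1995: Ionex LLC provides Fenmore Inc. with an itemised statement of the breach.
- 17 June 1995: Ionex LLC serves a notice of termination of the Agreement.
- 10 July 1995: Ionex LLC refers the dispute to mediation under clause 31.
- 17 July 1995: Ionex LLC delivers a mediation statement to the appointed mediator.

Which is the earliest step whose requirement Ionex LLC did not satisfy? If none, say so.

Step 4

(1) due by 3 April 1995 + 63 days = 5 June 1995; 6 April 1995 is within that limit.
(2) due by 3 April 1995 + 99 days = 11 July 1995; completed 26 May 1995, before the deadline.
(3) due by 15 June 1995 + 90 days = 13 September 1995; 17 June 1995 is within that limit.
(4) due by 17 June 1995 + 20 days = 7 July 1995; 10 July 1995 misses that deadline by 3 days.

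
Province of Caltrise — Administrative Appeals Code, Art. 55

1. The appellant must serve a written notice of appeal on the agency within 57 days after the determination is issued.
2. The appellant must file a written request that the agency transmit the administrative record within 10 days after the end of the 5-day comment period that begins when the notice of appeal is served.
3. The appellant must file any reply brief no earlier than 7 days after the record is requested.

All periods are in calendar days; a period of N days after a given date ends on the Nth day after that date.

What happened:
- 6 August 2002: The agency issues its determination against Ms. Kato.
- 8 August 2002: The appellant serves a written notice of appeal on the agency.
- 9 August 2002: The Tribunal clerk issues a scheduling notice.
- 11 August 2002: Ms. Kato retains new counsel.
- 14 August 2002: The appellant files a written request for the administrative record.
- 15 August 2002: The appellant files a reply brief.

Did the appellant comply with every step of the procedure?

No

Step 1: 57 days after 6 August 2002 (when the determination is issued) is 2 October 2002; done 8 August 2002 — timely.
Step 2: 10 days after 13 August 2002 (end of the 5-day comment period, which began when the notice of appeal is served on 8 August 2002) is 23 August 2002; done 14 August 2002 — timely.
Step 3: the earliest permitted date is 7 days after 14 August 2002 (when the record is requested), i.e. 21 August 2002; 15 August 2002 is 6 days before the earliest permitted date.
The analysis stops there.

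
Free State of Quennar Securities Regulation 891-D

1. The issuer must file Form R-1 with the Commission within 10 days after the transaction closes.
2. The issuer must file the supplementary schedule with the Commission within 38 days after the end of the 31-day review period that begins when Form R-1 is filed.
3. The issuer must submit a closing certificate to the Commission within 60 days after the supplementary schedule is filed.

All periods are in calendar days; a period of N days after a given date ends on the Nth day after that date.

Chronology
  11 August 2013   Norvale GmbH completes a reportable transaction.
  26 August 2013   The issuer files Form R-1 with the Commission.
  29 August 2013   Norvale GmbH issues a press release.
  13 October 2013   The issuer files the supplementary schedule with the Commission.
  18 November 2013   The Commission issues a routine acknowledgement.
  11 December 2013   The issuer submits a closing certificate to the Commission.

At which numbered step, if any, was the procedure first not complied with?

Step 1

Step 1: 10 days after 11 August 2013 (when the transaction closes) is 21 August 2013; not done until 26 August 2013, 5 days after the deadline.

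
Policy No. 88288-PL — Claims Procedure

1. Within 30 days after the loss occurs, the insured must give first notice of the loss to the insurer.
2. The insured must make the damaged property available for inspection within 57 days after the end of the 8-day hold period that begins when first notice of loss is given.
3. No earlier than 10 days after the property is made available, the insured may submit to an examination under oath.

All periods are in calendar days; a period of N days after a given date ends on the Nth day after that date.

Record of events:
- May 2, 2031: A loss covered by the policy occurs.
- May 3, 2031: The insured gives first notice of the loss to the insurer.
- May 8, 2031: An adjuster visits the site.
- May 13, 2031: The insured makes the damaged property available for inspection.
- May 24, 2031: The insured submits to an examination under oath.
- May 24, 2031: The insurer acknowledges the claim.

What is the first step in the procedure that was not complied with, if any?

(1) due by May 2, 2031 + 30 days = Jun 1, 2031; completed May 3, 2031, before the deadline.
(2) due by May 11, 2031 + 57 days = Jul 7, 2031; May 13, 2031 is within that limit.
(3) permitted from May 13, 2031 + 10 days = May 23, 2031 onward; done May 24, 2031 — permitted.

None — every step was satisfied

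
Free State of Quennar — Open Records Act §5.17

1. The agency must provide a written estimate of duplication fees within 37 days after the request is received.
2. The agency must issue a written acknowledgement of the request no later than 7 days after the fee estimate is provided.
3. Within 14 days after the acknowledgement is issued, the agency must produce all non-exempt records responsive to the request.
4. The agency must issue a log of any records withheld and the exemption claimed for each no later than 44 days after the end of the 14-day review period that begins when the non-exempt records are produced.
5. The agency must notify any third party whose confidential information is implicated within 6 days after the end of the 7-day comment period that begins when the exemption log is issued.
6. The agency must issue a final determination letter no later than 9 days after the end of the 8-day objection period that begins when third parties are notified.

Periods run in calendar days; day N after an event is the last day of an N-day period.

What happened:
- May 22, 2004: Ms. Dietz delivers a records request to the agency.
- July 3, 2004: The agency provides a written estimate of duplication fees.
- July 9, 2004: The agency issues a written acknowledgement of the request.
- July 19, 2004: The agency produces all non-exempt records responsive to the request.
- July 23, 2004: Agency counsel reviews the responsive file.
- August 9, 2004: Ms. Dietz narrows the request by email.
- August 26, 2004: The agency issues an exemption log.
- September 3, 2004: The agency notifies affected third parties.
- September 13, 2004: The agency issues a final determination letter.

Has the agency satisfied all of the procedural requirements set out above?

No

Step 1 — counting 37 days from May 22, 2004 (when the request is received) gives a deadline of June 28, 2004; done July 3, 2004 — 5 days late.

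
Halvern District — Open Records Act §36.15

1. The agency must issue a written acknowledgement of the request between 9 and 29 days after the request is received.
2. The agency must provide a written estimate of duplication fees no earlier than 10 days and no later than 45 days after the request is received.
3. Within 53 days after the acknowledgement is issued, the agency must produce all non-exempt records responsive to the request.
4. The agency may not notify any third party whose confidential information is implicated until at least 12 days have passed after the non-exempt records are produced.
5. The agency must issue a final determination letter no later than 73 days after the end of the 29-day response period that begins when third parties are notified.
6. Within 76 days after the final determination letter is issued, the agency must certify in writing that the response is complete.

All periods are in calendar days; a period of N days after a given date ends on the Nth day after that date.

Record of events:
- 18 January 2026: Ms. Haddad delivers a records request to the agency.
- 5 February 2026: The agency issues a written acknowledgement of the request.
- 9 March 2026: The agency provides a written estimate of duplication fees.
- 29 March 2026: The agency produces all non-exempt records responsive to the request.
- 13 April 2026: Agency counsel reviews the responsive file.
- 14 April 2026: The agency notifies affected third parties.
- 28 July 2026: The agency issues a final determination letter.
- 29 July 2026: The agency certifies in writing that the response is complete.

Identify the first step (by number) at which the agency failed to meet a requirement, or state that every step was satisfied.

Step 1: the window is 9–29 days after 18 January 2026 (when the request is received), so 27 January 2026 through 16 February 2026; done 5 February 2026 — within the window.
Step 2: the window is 10–45 days after 18 January 2026 (when the request is received), so 28 January 2026 through 4 March 2026; done 9 March 2026 — 5 days after the window closed.

Step 2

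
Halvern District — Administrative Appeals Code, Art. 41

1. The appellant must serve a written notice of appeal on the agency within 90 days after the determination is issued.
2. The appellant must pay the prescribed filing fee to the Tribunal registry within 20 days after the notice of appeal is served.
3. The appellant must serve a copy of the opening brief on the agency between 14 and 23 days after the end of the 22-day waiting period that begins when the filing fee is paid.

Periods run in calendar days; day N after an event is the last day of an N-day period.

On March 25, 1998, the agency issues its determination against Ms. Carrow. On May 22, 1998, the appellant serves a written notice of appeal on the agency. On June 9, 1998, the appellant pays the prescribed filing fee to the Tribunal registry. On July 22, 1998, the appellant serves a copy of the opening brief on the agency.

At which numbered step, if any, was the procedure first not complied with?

(1) due by March 25, 1998 + 90 days = June 23, 1998; done May 22, 1998 — timely.
(2) due by May 22, 1998 + 20 days = June 11, 1998; done June 9, 1998 — timely.
(3) the permitted window runs from July 1, 1998 + 14 = July 15, 1998 to July 1, 1998 + 23 = July 24, 1998; done July 22, 1998, which is between those dates.

None — every step was satisfied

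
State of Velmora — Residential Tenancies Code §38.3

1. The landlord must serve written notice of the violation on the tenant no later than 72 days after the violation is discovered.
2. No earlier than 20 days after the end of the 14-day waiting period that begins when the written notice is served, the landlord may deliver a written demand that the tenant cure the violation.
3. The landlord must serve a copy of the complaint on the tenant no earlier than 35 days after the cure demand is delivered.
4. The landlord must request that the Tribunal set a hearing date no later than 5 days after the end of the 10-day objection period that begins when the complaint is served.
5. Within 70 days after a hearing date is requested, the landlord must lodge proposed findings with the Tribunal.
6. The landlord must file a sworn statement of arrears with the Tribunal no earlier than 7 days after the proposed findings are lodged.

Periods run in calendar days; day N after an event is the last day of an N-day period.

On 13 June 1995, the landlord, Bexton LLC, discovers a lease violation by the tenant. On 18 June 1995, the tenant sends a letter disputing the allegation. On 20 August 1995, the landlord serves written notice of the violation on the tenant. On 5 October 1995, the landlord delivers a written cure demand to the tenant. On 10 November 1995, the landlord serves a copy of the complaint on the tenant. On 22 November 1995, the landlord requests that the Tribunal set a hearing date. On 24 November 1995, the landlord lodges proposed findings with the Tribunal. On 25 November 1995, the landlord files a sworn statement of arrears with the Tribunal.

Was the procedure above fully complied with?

(1) due by 13 June 1995 + 72 days = 24 August 1995; 20 August 1995 is within that limit.
(2) permitted from 3 September 1995 + 20 days = 23 September 1995 onward; done 5 October 1995 — permitted.
(3) permitted from 5 October 1995 + 35 days = 9 November 1995 onward; 10 November 1995 is on or after that date.
(4) due by 20 November 1995 + 5 days = 25 November 1995; 22 November 1995 is within that limit.
(5) due by 22 November 1995 + 70 days = 31 January 1996; completed 24 November 1995, before the deadline.
(6) permitted from 24 November 1995 + 7 days = 1 December 1995 onward; acted on 25 November 1995, 6 days prematurely.

No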